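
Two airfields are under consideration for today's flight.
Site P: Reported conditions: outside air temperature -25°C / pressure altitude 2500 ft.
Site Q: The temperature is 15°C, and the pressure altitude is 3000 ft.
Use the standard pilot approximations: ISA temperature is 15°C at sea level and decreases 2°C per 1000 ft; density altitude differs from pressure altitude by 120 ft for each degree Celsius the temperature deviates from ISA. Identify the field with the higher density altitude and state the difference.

Site P: ISA temp = 10°C, deviation -35°C, DA = 2500 + 120 × (-35) = -1700 ft.
Site Q: ISA temp = 9°C, deviation +6°C, DA = 3000 + 120 × 6 = 3720 ft.
Site Q is higher by 3720 − (-1700) = 5420 ft.

Site Q by 5420 ft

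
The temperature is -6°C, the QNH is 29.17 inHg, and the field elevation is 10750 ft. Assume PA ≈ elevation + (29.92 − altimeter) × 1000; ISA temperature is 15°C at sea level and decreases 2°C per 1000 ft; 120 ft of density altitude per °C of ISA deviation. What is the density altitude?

Pressure altitude = 10750 + (29.92 − 29.17) × 1000 = 10750 + (+750) = 11500 ft.
ISA temperature at 11500 ft = 15 − 2 × (11500/1000) = -8°C.
ISA deviation = -6 − (-8) = +2°C.
Density altitude = 11500 + 120 × (2) = 11740 ft.

11740 ft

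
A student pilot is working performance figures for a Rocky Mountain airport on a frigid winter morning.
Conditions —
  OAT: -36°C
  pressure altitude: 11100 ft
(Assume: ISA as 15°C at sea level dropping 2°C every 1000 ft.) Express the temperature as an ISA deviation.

ISA-28.8°C

ISA temperature at 11100 ft = 15 − 2 × (11100/1000) = -7.2°C.
Deviation = OAT − ISA = -36 − (-7.2) = -28.8°C.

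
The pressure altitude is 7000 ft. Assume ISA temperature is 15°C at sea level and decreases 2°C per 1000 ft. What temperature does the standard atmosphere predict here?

1°C

ISA temperature = 15 − 2 × (7000/1000) = 15 − 14 = 1°C.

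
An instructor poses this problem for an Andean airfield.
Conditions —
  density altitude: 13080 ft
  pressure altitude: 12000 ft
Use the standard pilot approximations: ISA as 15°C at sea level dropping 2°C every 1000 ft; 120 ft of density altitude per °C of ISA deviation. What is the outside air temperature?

0°C

Density altitude − pressure altitude = 13080 − 12000 = +1080 ft.
At 120 ft/°C that is an ISA deviation of 1080/120 = +9°C.
ISA temperature at 12000 ft = 15 − 2 × (12000/1000) = -9°C.
OAT = ISA + deviation = -9 + (+9) = 0°C.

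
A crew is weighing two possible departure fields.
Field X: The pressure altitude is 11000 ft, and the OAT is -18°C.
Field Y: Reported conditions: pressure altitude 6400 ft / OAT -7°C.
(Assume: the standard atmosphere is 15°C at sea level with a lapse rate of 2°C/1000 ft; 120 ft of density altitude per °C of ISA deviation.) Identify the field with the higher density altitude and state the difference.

Field X: ISA temp = -7°C, deviation -11°C, DA = 11000 + 120 × (-11) = 9680 ft.
Field Y: ISA temp = 2.2°C, deviation -9.2°C, DA = 6400 + 120 × (-9.2) = 5296 ft.
Field X is higher by 9680 − 5296 = 4384 ft.

Field X by 4384 ft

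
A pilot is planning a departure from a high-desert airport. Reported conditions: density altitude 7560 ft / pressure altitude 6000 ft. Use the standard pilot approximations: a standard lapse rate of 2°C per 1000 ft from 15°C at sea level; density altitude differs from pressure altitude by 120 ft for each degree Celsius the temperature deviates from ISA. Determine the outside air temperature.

Density altitude − pressure altitude = 7560 − 6000 = +1560 ft.
At 120 ft/°C that is an ISA deviation of 1560/120 = +13°C.
ISA temperature at 6000 ft = 15 − 2 × (6000/1000) = 3°C.
OAT = ISA + deviation = 3 + (+13) = 16°C.

16°C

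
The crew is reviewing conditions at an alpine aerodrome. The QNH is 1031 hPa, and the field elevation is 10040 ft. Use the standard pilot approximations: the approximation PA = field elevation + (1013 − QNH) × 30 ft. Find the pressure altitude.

9500 ft

Pressure correction = (1013 − 1031) × 30 = -540 ft.
Pressure altitude = 10040 + (-540) = 9500 ft.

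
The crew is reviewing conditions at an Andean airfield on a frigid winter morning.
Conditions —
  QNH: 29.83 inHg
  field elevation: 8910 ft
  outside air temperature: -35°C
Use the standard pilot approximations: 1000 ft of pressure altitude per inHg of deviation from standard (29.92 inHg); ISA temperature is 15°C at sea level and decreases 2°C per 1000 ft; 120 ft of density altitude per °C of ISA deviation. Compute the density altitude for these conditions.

5160 ft

Pressure altitude = 8910 + (29.92 − 29.83) × 1000 = 8910 + (+90) = 9000 ft.
ISA temperature at 9000 ft = 15 − 2 × (9000/1000) = -3°C.
ISA deviation = -35 − (-3) = -32°C.
Density altitude = 9000 + 120 × (-32) = 5160 ft.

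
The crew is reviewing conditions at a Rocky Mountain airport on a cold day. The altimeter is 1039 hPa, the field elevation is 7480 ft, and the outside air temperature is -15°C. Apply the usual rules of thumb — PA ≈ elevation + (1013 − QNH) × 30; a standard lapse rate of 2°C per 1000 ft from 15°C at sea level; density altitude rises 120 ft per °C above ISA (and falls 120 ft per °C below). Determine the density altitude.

Pressure altitude = 7480 + (1013 − 1039) × 30 = 7480 + (-780) = 6700 ft.
ISA temperature at 6700 ft = 15 − 2 × (6700/1000) = 1.6°C.
ISA deviation = -15 − 1.6 = -16.6°C.
Density altitude = 6700 + 120 × (-16.6) = 4708 ft.

4708 ft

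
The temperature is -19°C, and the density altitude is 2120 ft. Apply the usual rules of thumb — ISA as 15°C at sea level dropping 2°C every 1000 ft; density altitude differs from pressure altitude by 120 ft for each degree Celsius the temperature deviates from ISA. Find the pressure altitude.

5000 ft

DA = PA + 120 × (OAT − (15 − 2·PA/1000)) = PA + 120·OAT − 1800 + 0.24·PA = 1.24·PA + 120·OAT − 1800.
So 1.24·PA = 2120 − 120 × (-19) + 1800 = 6200.
PA = 6200 / 1.24 = 5000 ft.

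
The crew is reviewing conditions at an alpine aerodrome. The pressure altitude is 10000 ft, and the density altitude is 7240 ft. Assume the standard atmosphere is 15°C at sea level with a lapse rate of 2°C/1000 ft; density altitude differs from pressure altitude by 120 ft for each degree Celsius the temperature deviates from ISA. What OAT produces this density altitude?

Density altitude − pressure altitude = 7240 − 10000 = -2760 ft.
At 120 ft/°C that is an ISA deviation of -2760/120 = -23°C.
ISA temperature at 10000 ft = 15 − 2 × (10000/1000) = -5°C.
OAT = ISA + deviation = -5 + (-23) = -28°C.

-28°C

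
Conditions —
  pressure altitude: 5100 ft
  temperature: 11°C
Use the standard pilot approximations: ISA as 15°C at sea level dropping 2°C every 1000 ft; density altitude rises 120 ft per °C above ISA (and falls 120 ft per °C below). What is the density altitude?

5844 ft

ISA temperature at 5100 ft = 15 − 2 × (5100/1000) = 4.8°C.
ISA deviation = 11 − 4.8 = +6.2°C.
Density altitude = 5100 + 120 × (6.2) = 5100 + (+744) = 5844 ft.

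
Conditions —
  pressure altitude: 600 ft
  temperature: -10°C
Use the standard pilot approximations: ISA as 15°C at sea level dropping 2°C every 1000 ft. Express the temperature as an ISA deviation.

ISA temperature at 600 ft = 15 − 2 × (600/1000) = 13.8°C.
Deviation = OAT − ISA = -10 − 13.8 = -23.8°C.

ISA-23.8°C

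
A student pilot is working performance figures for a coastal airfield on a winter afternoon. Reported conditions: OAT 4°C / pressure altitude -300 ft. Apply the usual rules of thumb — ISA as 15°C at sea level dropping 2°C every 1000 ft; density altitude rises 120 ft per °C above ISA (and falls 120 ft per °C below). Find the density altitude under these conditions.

ISA temperature at -300 ft = 15 − 2 × (-300/1000) = 15.6°C.
ISA deviation = 4 − 15.6 = -11.6°C.
Density altitude = -300 + 120 × (-11.6) = -300 + (-1392) = -1692 ft.

-1692 ft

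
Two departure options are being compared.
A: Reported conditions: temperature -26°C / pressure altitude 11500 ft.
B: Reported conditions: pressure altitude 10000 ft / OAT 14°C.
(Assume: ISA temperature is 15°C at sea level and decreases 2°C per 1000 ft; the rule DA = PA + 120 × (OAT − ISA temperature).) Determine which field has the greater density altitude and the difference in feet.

A: ISA temp = -8°C, deviation -18°C, DA = 11500 + 120 × (-18) = 9340 ft.
B: ISA temp = -5°C, deviation +19°C, DA = 10000 + 120 × 19 = 12280 ft.
B is higher by 12280 − 9340 = 2940 ft.

B by 2940 ft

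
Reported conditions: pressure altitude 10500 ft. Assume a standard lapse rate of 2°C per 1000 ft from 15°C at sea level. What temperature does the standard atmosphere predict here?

ISA temperature = 15 − 2 × (10500/1000) = 15 − 21 = -6°C.

-6°C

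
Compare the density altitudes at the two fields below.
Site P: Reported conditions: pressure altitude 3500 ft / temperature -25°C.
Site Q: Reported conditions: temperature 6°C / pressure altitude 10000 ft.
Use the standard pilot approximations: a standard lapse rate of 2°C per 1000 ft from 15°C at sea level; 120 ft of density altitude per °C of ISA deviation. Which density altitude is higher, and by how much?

Site Q by 11780 ft

Site P: ISA temp = 8°C, deviation -33°C, DA = 3500 + 120 × (-33) = -460 ft.
Site Q: ISA temp = -5°C, deviation +11°C, DA = 10000 + 120 × 11 = 11320 ft.
Site Q is higher by 11320 − (-460) = 11780 ft.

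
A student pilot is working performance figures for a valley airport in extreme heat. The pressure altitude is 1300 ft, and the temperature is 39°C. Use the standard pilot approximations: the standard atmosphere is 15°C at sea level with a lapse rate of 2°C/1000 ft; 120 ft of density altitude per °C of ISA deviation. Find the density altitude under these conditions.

ISA temperature at 1300 ft = 15 − 2 × (1300/1000) = 12.4°C.
ISA deviation = 39 − 12.4 = +26.6°C.
Density altitude = 1300 + 120 × (26.6) = 1300 + (+3192) = 4492 ft.

4492 ft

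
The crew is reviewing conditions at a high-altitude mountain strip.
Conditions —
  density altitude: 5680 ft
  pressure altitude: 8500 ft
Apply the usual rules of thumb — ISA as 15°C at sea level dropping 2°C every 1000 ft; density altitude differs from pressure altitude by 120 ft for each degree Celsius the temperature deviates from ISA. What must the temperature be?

Density altitude − pressure altitude = 5680 − 8500 = -2820 ft.
At 120 ft/°C that is an ISA deviation of -2820/120 = -23.5°C.
ISA temperature at 8500 ft = 15 − 2 × (8500/1000) = -2°C.
OAT = ISA + deviation = -2 + (-23.5) = -25.5°C.

-25.5°C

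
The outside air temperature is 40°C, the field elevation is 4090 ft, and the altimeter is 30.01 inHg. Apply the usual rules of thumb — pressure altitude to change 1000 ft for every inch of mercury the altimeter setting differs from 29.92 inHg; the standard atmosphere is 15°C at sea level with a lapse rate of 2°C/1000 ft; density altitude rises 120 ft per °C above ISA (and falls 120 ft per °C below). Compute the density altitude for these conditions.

7960 ft

Pressure altitude = 4090 + (29.92 − 30.01) × 1000 = 4090 + (-90) = 4000 ft.
ISA temperature at 4000 ft = 15 − 2 × (4000/1000) = 7°C.
ISA deviation = 40 − 7 = +33°C.
Density altitude = 4000 + 120 × (33) = 7960 ft.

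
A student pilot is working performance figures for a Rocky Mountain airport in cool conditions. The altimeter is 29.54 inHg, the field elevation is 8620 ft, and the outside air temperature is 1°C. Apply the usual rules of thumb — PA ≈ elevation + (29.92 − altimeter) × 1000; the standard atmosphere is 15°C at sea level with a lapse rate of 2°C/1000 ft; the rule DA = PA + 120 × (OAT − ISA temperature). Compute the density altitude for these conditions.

9480 ft

Pressure altitude = 8620 + (29.92 − 29.54) × 1000 = 8620 + (+380) = 9000 ft.
ISA temperature at 9000 ft = 15 − 2 × (9000/1000) = -3°C.
ISA deviation = 1 − (-3) = +4°C.
Density altitude = 9000 + 120 × (4) = 9480 ft.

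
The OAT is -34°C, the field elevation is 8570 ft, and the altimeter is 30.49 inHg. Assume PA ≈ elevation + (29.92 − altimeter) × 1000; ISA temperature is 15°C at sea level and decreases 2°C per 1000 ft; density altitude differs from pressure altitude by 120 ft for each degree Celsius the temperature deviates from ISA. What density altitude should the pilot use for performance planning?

4040 ft

Pressure altitude = 8570 + (29.92 − 30.49) × 1000 = 8570 + (-570) = 8000 ft.
ISA temperature at 8000 ft = 15 − 2 × (8000/1000) = -1°C.
ISA deviation = -34 − (-1) = -33°C.
Density altitude = 8000 + 120 × (-33) = 4040 ft.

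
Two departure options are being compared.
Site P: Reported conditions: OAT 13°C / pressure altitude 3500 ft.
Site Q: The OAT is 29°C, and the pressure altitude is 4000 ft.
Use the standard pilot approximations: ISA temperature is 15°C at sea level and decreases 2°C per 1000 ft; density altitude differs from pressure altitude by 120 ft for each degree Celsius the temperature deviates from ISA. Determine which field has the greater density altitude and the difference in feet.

Site P: ISA temp = 8°C, deviation +5°C, DA = 3500 + 120 × 5 = 4100 ft.
Site Q: ISA temp = 7°C, deviation +22°C, DA = 4000 + 120 × 22 = 6640 ft.
Site Q is higher by 6640 − 4100 = 2540 ft.

Site Q by 2540 ft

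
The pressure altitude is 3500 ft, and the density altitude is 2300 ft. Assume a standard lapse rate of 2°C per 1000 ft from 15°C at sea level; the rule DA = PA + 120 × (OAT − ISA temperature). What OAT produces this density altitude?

Density altitude − pressure altitude = 2300 − 3500 = -1200 ft.
At 120 ft/°C that is an ISA deviation of -1200/120 = -10°C.
ISA temperature at 3500 ft = 15 − 2 × (3500/1000) = 8°C.
OAT = ISA + deviation = 8 + (-10) = -2°C.

-2°C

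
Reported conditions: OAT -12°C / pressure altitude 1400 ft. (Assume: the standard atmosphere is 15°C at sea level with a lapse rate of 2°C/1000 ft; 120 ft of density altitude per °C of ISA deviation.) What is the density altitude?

ISA temperature at 1400 ft = 15 − 2 × (1400/1000) = 12.2°C.
ISA deviation = -12 − 12.2 = -24.2°C.
Density altitude = 1400 + 120 × (-24.2) = 1400 + (-2904) = -1504 ft.

-1504 ft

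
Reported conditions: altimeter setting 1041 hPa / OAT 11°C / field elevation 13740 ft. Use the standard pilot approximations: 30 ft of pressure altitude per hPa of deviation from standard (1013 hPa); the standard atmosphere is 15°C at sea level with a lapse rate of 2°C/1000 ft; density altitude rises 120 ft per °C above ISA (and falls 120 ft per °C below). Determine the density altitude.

15516 ft

Pressure altitude = 13740 + (1013 − 1041) × 30 = 13740 + (-840) = 12900 ft.
ISA temperature at 12900 ft = 15 − 2 × (12900/1000) = -10.8°C.
ISA deviation = 11 − (-10.8) = +21.8°C.
Density altitude = 12900 + 120 × (21.8) = 15516 ft.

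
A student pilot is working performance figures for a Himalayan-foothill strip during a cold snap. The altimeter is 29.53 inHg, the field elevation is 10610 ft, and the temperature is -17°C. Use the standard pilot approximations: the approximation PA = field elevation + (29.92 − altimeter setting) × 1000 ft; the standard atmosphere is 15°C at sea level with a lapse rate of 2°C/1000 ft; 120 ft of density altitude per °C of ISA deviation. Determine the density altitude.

9800 ft

Pressure altitude = 10610 + (29.92 − 29.53) × 1000 = 10610 + (+390) = 11000 ft.
ISA temperature at 11000 ft = 15 − 2 × (11000/1000) = -7°C.
ISA deviation = -17 − (-7) = -10°C.
Density altitude = 11000 + 120 × (-10) = 9800 ft.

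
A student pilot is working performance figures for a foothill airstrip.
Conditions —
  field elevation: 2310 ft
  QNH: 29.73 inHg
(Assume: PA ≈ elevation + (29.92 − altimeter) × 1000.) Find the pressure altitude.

2500 ft

Pressure correction = (29.92 − 29.73) × 1000 = +190 ft.
Pressure altitude = 2310 + (+190) = 2500 ft.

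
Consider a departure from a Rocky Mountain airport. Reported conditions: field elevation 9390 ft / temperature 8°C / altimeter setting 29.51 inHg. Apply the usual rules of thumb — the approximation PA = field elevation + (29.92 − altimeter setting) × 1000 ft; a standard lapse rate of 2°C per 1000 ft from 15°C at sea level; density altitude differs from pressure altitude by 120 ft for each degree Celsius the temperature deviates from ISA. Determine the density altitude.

11312 ft

Pressure altitude = 9390 + (29.92 − 29.51) × 1000 = 9390 + (+410) = 9800 ft.
ISA temperature at 9800 ft = 15 − 2 × (9800/1000) = -4.6°C.
ISA deviation = 8 − (-4.6) = +12.6°C.
Density altitude = 9800 + 120 × (12.6) = 11312 ft.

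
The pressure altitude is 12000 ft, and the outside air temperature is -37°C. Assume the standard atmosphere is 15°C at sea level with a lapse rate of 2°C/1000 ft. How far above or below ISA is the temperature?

ISA temperature at 12000 ft = 15 − 2 × (12000/1000) = -9°C.
Deviation = OAT − ISA = -37 − (-9) = -28°C.

ISA-28°C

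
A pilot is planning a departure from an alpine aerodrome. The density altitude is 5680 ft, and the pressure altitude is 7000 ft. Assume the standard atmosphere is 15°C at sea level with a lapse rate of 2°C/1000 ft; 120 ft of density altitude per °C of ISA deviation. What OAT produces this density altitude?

Density altitude − pressure altitude = 5680 − 7000 = -1320 ft.
At 120 ft/°C that is an ISA deviation of -1320/120 = -11°C.
ISA temperature at 7000 ft = 15 − 2 × (7000/1000) = 1°C.
OAT = ISA + deviation = 1 + (-11) = -10°C.

-10°C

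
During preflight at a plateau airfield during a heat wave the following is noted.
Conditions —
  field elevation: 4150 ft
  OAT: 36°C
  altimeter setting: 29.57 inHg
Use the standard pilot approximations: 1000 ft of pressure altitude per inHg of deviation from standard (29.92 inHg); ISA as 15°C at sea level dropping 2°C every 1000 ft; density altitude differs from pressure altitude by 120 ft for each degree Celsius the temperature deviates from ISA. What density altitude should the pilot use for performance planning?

8100 ft

Pressure altitude = 4150 + (29.92 − 29.57) × 1000 = 4150 + (+350) = 4500 ft.
ISA temperature at 4500 ft = 15 − 2 × (4500/1000) = 6°C.
ISA deviation = 36 − 6 = +30°C.
Density altitude = 4500 + 120 × (30) = 8100 ft.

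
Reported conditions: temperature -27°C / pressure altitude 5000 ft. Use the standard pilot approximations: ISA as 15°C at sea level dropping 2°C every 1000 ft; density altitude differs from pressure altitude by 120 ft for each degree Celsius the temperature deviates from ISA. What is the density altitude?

1160 ft

ISA temperature at 5000 ft = 15 − 2 × (5000/1000) = 5°C.
ISA deviation = -27 − 5 = -32°C.
Density altitude = 5000 + 120 × (-32) = 5000 + (-3840) = 1160 ft.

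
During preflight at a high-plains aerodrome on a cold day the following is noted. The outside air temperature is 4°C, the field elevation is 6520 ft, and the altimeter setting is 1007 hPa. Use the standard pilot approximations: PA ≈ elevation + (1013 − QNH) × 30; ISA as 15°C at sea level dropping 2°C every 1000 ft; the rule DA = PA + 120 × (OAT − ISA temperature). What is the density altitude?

6988 ft

Pressure altitude = 6520 + (1013 − 1007) × 30 = 6520 + (+180) = 6700 ft.
ISA temperature at 6700 ft = 15 − 2 × (6700/1000) = 1.6°C.
ISA deviation = 4 − 1.6 = +2.4°C.
Density altitude = 6700 + 120 × (2.4) = 6988 ft.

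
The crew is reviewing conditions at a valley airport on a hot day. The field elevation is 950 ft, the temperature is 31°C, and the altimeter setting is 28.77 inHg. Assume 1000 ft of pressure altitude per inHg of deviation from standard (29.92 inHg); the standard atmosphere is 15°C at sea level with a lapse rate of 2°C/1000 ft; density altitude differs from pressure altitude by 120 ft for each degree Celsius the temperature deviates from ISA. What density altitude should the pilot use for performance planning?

Pressure altitude = 950 + (29.92 − 28.77) × 1000 = 950 + (+1150) = 2100 ft.
ISA temperature at 2100 ft = 15 − 2 × (2100/1000) = 10.8°C.
ISA deviation = 31 − 10.8 = +20.2°C.
Density altitude = 2100 + 120 × (20.2) = 4524 ft.

4524 ft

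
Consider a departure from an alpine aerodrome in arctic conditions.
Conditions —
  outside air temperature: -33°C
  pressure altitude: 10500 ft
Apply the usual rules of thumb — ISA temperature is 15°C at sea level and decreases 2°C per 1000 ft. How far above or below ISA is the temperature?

ISA-27°C

ISA temperature at 10500 ft = 15 − 2 × (10500/1000) = -6°C.
Deviation = OAT − ISA = -33 − (-6) = -27°C.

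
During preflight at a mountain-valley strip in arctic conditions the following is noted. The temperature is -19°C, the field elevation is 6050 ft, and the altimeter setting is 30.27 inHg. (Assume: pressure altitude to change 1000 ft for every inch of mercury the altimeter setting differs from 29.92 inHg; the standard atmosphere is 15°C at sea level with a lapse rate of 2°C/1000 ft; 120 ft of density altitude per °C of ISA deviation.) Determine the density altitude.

Pressure altitude = 6050 + (29.92 − 30.27) × 1000 = 6050 + (-350) = 5700 ft.
ISA temperature at 5700 ft = 15 − 2 × (5700/1000) = 3.6°C.
ISA deviation = -19 − 3.6 = -22.6°C.
Density altitude = 5700 + 120 × (-22.6) = 2988 ft.

2988 ft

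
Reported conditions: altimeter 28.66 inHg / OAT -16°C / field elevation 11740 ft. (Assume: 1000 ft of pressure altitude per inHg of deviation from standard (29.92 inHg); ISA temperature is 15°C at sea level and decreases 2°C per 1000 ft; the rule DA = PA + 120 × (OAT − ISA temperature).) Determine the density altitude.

12400 ft

Pressure altitude = 11740 + (29.92 − 28.66) × 1000 = 11740 + (+1260) = 13000 ft.
ISA temperature at 13000 ft = 15 − 2 × (13000/1000) = -11°C.
ISA deviation = -16 − (-11) = -5°C.
Density altitude = 13000 + 120 × (-5) = 12400 ft.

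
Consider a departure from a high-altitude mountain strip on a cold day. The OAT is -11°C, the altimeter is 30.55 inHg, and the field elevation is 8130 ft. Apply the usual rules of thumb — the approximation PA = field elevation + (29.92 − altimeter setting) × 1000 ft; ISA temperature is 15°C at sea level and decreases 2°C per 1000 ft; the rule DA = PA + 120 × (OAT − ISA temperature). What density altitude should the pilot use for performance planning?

6180 ft

Pressure altitude = 8130 + (29.92 − 30.55) × 1000 = 8130 + (-630) = 7500 ft.
ISA temperature at 7500 ft = 15 − 2 × (7500/1000) = 0°C.
ISA deviation = -11 − 0 = -11°C.
Density altitude = 7500 + 120 × (-11) = 6180 ft.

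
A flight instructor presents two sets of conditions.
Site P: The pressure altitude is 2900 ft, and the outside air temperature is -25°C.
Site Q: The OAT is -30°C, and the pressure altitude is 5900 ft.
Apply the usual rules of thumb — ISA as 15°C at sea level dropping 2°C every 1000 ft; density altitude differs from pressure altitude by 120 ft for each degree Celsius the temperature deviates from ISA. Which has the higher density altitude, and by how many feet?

Site Q by 3120 ft

Site P: ISA temp = 9.2°C, deviation -34.2°C, DA = 2900 + 120 × (-34.2) = -1204 ft.
Site Q: ISA temp = 3.2°C, deviation -33.2°C, DA = 5900 + 120 × (-33.2) = 1916 ft.
Site Q is higher by 1916 − (-1204) = 3120 ft.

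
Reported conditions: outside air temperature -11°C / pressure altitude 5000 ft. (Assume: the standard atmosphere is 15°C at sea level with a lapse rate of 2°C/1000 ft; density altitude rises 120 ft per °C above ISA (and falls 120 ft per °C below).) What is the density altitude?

ISA temperature at 5000 ft = 15 − 2 × (5000/1000) = 5°C.
ISA deviation = -11 − 5 = -16°C.
Density altitude = 5000 + 120 × (-16) = 5000 + (-1920) = 3080 ft.

3080 ft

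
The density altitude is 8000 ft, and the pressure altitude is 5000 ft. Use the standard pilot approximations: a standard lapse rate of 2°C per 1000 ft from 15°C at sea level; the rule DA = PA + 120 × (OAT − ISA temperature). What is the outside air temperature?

Density altitude − pressure altitude = 8000 − 5000 = +3000 ft.
At 120 ft/°C that is an ISA deviation of 3000/120 = +25°C.
ISA temperature at 5000 ft = 15 − 2 × (5000/1000) = 5°C.
OAT = ISA + deviation = 5 + (+25) = 30°C.

30°C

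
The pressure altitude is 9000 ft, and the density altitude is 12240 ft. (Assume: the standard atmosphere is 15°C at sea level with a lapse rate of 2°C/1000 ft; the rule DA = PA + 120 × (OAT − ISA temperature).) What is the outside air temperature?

24°C

Density altitude − pressure altitude = 12240 − 9000 = +3240 ft.
At 120 ft/°C that is an ISA deviation of 3240/120 = +27°C.
ISA temperature at 9000 ft = 15 − 2 × (9000/1000) = -3°C.
OAT = ISA + deviation = -3 + (+27) = 24°C.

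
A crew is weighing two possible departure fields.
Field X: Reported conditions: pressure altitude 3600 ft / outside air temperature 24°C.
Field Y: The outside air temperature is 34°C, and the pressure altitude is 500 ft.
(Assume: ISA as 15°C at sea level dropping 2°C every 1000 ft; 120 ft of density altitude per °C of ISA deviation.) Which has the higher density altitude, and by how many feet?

Field X by 2644 ft

Field X: ISA temp = 7.8°C, deviation +16.2°C, DA = 3600 + 120 × 16.2 = 5544 ft.
Field Y: ISA temp = 14°C, deviation +20°C, DA = 500 + 120 × 20 = 2900 ft.
Field X is higher by 5544 − 2900 = 2644 ft.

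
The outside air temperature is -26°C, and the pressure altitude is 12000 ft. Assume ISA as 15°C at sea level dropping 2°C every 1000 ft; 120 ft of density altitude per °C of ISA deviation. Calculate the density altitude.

9960 ft

ISA temperature at 12000 ft = 15 − 2 × (12000/1000) = -9°C.
ISA deviation = -26 − (-9) = -17°C.
Density altitude = 12000 + 120 × (-17) = 12000 + (-2040) = 9960 ft.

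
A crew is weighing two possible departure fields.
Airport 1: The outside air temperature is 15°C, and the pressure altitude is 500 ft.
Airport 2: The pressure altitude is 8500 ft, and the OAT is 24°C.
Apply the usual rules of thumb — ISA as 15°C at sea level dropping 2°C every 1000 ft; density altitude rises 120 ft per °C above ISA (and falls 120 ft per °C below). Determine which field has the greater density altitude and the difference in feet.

Airport 1: ISA temp = 14°C, deviation +1°C, DA = 500 + 120 × 1 = 620 ft.
Airport 2: ISA temp = -2°C, deviation +26°C, DA = 8500 + 120 × 26 = 11620 ft.
Airport 2 is higher by 11620 − 620 = 11000 ft.

Airport 2 by 11000 ft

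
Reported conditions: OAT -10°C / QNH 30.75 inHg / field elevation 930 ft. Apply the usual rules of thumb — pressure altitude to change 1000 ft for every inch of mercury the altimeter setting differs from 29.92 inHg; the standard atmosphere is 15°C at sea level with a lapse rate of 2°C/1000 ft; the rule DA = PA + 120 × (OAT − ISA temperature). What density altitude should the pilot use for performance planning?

-2876 ft

Pressure altitude = 930 + (29.92 − 30.75) × 1000 = 930 + (-830) = 100 ft.
ISA temperature at 100 ft = 15 − 2 × (100/1000) = 14.8°C.
ISA deviation = -10 − 14.8 = -24.8°C.
Density altitude = 100 + 120 × (-24.8) = -2876 ft.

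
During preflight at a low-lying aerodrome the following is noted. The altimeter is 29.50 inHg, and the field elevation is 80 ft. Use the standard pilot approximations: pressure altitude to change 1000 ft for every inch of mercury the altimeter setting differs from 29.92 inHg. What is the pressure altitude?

Pressure correction = (29.92 − 29.50) × 1000 = +420 ft.
Pressure altitude = 80 + (+420) = 500 ft.

500 ft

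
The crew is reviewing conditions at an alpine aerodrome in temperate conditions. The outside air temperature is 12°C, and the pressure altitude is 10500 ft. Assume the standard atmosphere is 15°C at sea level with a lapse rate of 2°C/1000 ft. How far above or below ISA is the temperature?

ISA+18°C

ISA temperature at 10500 ft = 15 − 2 × (10500/1000) = -6°C.
Deviation = OAT − ISA = 12 − (-6) = +18°C.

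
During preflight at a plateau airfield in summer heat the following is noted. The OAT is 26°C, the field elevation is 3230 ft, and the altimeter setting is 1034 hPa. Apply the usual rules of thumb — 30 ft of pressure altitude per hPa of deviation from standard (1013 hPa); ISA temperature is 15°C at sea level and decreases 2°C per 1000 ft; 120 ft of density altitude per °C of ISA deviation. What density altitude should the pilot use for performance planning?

4544 ft

Pressure altitude = 3230 + (1013 − 1034) × 30 = 3230 + (-630) = 2600 ft.
ISA temperature at 2600 ft = 15 − 2 × (2600/1000) = 9.8°C.
ISA deviation = 26 − 9.8 = +16.2°C.
Density altitude = 2600 + 120 × (16.2) = 4544 ft.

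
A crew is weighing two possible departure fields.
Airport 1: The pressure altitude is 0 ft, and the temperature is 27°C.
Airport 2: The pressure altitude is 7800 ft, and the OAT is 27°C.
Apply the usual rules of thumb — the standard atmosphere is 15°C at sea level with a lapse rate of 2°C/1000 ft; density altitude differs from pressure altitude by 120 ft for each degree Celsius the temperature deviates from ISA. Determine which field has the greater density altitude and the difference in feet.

Airport 1: ISA temp = 15°C, deviation +12°C, DA = 0 + 120 × 12 = 1440 ft.
Airport 2: ISA temp = -0.6°C, deviation +27.6°C, DA = 7800 + 120 × 27.6 = 11112 ft.
Airport 2 is higher by 11112 − 1440 = 9672 ft.

Airport 2 by 9672 ft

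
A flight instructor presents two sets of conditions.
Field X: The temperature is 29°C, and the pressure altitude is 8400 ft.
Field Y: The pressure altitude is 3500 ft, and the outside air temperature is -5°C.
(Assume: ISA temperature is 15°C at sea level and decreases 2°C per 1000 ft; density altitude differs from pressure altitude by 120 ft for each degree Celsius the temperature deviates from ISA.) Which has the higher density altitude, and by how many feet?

Field X: ISA temp = -1.8°C, deviation +30.8°C, DA = 8400 + 120 × 30.8 = 12096 ft.
Field Y: ISA temp = 8°C, deviation -13°C, DA = 3500 + 120 × (-13) = 1940 ft.
Field X is higher by 12096 − 1940 = 10156 ft.

Field X by 10156 ft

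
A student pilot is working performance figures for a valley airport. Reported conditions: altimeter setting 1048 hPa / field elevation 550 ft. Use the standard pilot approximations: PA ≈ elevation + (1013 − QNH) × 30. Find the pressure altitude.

Pressure correction = (1013 − 1048) × 30 = -1050 ft.
Pressure altitude = 550 + (-1050) = -500 ft.

-500 ft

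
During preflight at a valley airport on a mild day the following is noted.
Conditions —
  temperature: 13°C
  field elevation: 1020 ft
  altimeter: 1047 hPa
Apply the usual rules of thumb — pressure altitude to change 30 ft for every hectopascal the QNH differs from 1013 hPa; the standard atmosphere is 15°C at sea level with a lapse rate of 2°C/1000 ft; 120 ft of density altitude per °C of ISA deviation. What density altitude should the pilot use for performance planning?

Pressure altitude = 1020 + (1013 − 1047) × 30 = 1020 + (-1020) = 0 ft.
ISA temperature at 0 ft = 15 − 2 × (0/1000) = 15°C.
ISA deviation = 13 − 15 = -2°C.
Density altitude = 0 + 120 × (-2) = -240 ft.

-240 ft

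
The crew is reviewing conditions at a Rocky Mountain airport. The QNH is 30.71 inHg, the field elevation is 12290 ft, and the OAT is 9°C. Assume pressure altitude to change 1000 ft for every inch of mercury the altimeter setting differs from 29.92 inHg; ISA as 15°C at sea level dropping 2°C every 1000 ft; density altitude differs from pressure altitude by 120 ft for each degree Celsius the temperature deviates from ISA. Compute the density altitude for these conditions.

Pressure altitude = 12290 + (29.92 − 30.71) × 1000 = 12290 + (-790) = 11500 ft.
ISA temperature at 11500 ft = 15 − 2 × (11500/1000) = -8°C.
ISA deviation = 9 − (-8) = +17°C.
Density altitude = 11500 + 120 × (17) = 13540 ft.

13540 ft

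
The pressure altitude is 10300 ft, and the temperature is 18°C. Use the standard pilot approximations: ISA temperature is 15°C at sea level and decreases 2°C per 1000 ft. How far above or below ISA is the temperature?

ISA+23.6°C

ISA temperature at 10300 ft = 15 − 2 × (10300/1000) = -5.6°C.
Deviation = OAT − ISA = 18 − (-5.6) = +23.6°C.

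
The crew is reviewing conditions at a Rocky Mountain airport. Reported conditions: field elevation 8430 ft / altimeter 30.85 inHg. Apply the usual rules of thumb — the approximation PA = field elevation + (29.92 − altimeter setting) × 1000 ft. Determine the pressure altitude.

7500 ft

Pressure correction = (29.92 − 30.85) × 1000 = -930 ft.
Pressure altitude = 8430 + (-930) = 7500 ft.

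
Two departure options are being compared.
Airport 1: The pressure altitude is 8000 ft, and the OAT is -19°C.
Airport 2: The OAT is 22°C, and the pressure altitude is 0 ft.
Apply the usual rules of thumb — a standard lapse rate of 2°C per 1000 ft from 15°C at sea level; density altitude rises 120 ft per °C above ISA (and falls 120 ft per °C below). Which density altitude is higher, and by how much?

Airport 1: ISA temp = -1°C, deviation -18°C, DA = 8000 + 120 × (-18) = 5840 ft.
Airport 2: ISA temp = 15°C, deviation +7°C, DA = 0 + 120 × 7 = 840 ft.
Airport 1 is higher by 5840 − 840 = 5000 ft.

Airport 1 by 5000 ft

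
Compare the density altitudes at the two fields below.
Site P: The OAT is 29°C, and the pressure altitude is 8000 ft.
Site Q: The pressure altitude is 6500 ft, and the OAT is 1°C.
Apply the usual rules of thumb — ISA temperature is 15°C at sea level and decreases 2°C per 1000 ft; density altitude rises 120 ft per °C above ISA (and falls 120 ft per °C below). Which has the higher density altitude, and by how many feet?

Site P: ISA temp = -1°C, deviation +30°C, DA = 8000 + 120 × 30 = 11600 ft.
Site Q: ISA temp = 2°C, deviation -1°C, DA = 6500 + 120 × (-1) = 6380 ft.
Site P is higher by 11600 − 6380 = 5220 ft.

Site P by 5220 ft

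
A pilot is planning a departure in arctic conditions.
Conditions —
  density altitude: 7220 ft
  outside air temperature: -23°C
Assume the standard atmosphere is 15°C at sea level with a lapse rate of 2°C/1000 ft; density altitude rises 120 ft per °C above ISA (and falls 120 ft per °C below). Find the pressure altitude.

9500 ft

DA = PA + 120 × (OAT − (15 − 2·PA/1000)) = PA + 120·OAT − 1800 + 0.24·PA = 1.24·PA + 120·OAT − 1800.
So 1.24·PA = 7220 − 120 × (-23) + 1800 = 11780.
PA = 11780 / 1.24 = 9500 ft.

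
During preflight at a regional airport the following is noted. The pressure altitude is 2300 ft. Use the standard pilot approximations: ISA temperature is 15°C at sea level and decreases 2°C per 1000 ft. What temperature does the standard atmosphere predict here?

ISA temperature = 15 − 2 × (2300/1000) = 15 − 4.6 = 10.4°C.

10.4°C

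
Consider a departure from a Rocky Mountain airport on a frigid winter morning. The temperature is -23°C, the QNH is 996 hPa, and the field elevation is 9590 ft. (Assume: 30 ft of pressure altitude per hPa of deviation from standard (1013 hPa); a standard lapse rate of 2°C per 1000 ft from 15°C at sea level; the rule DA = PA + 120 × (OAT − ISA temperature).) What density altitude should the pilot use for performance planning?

Pressure altitude = 9590 + (1013 − 996) × 30 = 9590 + (+510) = 10100 ft.
ISA temperature at 10100 ft = 15 − 2 × (10100/1000) = -5.2°C.
ISA deviation = -23 − (-5.2) = -17.8°C.
Density altitude = 10100 + 120 × (-17.8) = 7964 ft.

7964 ft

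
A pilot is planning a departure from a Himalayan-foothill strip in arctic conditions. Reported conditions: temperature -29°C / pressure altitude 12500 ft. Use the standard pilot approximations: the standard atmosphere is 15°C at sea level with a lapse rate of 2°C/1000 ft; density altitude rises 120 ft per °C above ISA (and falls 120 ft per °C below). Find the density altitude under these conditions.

ISA temperature at 12500 ft = 15 − 2 × (12500/1000) = -10°C.
ISA deviation = -29 − (-10) = -19°C.
Density altitude = 12500 + 120 × (-19) = 12500 + (-2280) = 10220 ft.

10220 ft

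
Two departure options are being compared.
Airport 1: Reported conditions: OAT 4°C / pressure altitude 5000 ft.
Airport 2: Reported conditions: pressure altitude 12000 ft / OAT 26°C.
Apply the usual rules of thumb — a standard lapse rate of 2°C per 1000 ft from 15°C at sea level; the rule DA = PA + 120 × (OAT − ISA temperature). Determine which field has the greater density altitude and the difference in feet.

Airport 1: ISA temp = 5°C, deviation -1°C, DA = 5000 + 120 × (-1) = 4880 ft.
Airport 2: ISA temp = -9°C, deviation +35°C, DA = 12000 + 120 × 35 = 16200 ft.
Airport 2 is higher by 16200 − 4880 = 11320 ft.

Airport 2 by 11320 ft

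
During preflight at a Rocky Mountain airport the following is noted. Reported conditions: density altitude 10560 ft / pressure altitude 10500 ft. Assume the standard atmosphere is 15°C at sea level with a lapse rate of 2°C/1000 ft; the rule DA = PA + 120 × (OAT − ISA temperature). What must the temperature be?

Density altitude − pressure altitude = 10560 − 10500 = +60 ft.
At 120 ft/°C that is an ISA deviation of 60/120 = +0.5°C.
ISA temperature at 10500 ft = 15 − 2 × (10500/1000) = -6°C.
OAT = ISA + deviation = -6 + (+0.5) = -5.5°C.

-5.5°C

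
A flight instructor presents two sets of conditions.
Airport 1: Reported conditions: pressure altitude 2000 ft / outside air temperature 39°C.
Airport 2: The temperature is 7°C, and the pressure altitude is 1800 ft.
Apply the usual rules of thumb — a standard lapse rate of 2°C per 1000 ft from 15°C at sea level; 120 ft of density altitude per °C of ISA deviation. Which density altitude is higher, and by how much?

Airport 1 by 4088 ft

Airport 1: ISA temp = 11°C, deviation +28°C, DA = 2000 + 120 × 28 = 5360 ft.
Airport 2: ISA temp = 11.4°C, deviation -4.4°C, DA = 1800 + 120 × (-4.4) = 1272 ft.
Airport 1 is higher by 5360 − 1272 = 4088 ft.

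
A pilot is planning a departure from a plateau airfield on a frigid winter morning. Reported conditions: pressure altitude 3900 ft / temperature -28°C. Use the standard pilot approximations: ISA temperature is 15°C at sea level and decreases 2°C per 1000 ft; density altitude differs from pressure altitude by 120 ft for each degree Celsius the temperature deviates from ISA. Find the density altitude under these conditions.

-324 ft

ISA temperature at 3900 ft = 15 − 2 × (3900/1000) = 7.2°C.
ISA deviation = -28 − 7.2 = -35.2°C.
Density altitude = 3900 + 120 × (-35.2) = 3900 + (-4224) = -324 ft.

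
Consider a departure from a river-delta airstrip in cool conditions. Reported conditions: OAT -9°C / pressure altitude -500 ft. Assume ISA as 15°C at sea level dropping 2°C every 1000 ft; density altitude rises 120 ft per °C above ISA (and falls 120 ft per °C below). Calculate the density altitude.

-3500 ft

ISA temperature at -500 ft = 15 − 2 × (-500/1000) = 16°C.
ISA deviation = -9 − 16 = -25°C.
Density altitude = -500 + 120 × (-25) = -500 + (-3000) = -3500 ft.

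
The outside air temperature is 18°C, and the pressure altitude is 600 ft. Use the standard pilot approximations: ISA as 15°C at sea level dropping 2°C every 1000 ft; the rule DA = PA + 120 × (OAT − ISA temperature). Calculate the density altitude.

ISA temperature at 600 ft = 15 − 2 × (600/1000) = 13.8°C.
ISA deviation = 18 − 13.8 = +4.2°C.
Density altitude = 600 + 120 × (4.2) = 600 + (+504) = 1104 ft.

1104 ft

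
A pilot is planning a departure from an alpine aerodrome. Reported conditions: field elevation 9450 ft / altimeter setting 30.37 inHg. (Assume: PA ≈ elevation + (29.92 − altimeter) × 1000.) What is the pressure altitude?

Pressure correction = (29.92 − 30.37) × 1000 = -450 ft.
Pressure altitude = 9450 + (-450) = 9000 ft.

9000 ft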